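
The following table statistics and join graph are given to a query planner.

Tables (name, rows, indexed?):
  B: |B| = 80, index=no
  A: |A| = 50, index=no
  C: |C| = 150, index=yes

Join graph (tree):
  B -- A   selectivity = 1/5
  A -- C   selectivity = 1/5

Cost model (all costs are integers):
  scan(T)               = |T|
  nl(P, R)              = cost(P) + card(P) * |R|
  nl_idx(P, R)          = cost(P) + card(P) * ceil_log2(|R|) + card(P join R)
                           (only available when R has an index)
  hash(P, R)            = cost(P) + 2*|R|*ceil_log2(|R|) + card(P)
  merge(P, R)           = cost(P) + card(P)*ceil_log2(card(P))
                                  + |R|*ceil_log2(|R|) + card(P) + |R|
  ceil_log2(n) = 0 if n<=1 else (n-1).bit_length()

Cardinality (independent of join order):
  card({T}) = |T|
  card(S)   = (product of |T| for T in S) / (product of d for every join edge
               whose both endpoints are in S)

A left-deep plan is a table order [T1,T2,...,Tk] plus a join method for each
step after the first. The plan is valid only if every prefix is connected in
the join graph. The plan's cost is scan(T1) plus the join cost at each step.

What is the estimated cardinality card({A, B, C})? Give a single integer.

24000

Tables in S: A(50), B(80), C(150)
Edges inside S: B-A(d=5), A-C(d=5)
numerator = 50 * 80 * 150 = 600000
denominator = 5 * 5 = 25
card(S) = 600000 / 25 = 24000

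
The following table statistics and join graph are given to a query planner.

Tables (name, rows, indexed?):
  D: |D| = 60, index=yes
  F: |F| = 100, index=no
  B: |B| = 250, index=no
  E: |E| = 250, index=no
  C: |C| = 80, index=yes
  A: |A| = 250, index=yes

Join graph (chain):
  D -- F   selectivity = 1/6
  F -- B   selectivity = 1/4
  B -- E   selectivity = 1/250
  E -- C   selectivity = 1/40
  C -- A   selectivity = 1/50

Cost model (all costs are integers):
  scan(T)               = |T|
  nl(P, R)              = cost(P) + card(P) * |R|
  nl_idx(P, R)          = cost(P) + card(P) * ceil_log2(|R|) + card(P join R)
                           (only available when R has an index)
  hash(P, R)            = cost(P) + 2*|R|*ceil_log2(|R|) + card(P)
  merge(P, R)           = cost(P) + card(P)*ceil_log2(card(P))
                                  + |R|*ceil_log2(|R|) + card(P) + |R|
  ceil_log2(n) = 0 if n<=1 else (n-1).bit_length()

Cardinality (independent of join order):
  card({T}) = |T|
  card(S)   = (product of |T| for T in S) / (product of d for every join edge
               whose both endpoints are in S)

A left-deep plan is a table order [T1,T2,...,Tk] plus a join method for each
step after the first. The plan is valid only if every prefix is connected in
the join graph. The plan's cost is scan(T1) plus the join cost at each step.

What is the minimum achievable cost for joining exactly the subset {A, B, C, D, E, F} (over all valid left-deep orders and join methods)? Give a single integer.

Selinger DP over subsets of {A,B,C,D,E,F}:
  {D}: scan cost=60, card=60
  {F}: scan cost=100, card=100
  {B}: scan cost=250, card=250
  {E}: scan cost=250, card=250
  {C}: scan cost=80, card=80
  {A}: scan cost=250, card=250
  {DF}: card=1000; try (D,hash)→920, (F,merge)→1280, (D,merge)→1320, (F,hash)→1520, (D,nl_idx)→1700, (F,nl)→6060 …(+1); best=920 via (D,hash)
  {BF}: card=6250; try (F,hash)→1900, (B,merge)→3150, (F,merge)→3300, (B,hash)→4200, (B,nl)→25100, (F,nl)→25250; best=1900 via (F,hash)
  {BE}: card=250; try (E,hash)→4500, (B,hash)→4500, (E,merge)→4750, (B,merge)→4750, (E,nl)→62750, (B,nl)→62750; best=4500 via (E,hash)
  {CE}: card=500; try (C,hash)→1620, (C,nl_idx)→2500, (E,merge)→2970, (C,merge)→3140, (E,hash)→4160, (E,nl)→20080 …(+1); best=1620 via (C,hash)
  {AC}: card=400; try (A,nl_idx)→1120, (C,hash)→1620, (C,nl_idx)→2400, (A,merge)→2970, (C,merge)→3140, (A,hash)→4160 …(+2); best=1120 via (A,nl_idx)
  {BDF}: card=62500; try (B,hash)→5920, (D,hash)→8870, (B,merge)→14170, (D,merge)→89820, (D,nl_idx)→101900, (B,nl)→250920 …(+1); best=5920 via (B,hash)
  {BEF}: card=6250; try (F,hash)→6150, (F,merge)→7550, (E,hash)→12150, (F,nl)→29500, (E,merge)→91650, (E,nl)→1564400; best=6150 via (F,hash)
  {BCE}: card=500; try (C,hash)→5870, (B,hash)→6120, (C,nl_idx)→6750, (C,merge)→7390, (B,merge)→8870, (C,nl)→24500 …(+1); best=5870 via (C,hash)
  {ACE}: card=2500; try (E,hash)→5520, (A,hash)→6120, (E,merge)→7370, (A,nl_idx)→8120, (A,merge)→8870, (E,nl)→101120 …(+1); best=5520 via (E,hash)
  {BDEF}: card=62500; try (D,hash)→13120, (E,hash)→72420, (D,merge)→94070, (D,nl_idx)→106150, (D,nl)→381150, (E,merge)→1070670 …(+1); best=13120 via (D,hash)
  {BCEF}: card=12500; try (F,hash)→7770, (F,merge)→11670, (C,hash)→13520, (F,nl)→55870, (C,nl_idx)→62400, (C,merge)→94290 …(+1); best=7770 via (F,hash)
  {ABCE}: card=2500; try (A,hash)→10370, (B,hash)→12020, (A,nl_idx)→12370, (A,merge)→13120, (B,merge)→40270, (A,nl)→130870 …(+1); best=10370 via (A,hash)
  {BCDEF}: card=125000; try (D,hash)→20990, (C,hash)→76740, (D,merge)→195690, (D,nl_idx)→207770, (C,nl_idx)→575620, (D,nl)→757770 …(+2); best=20990 via (D,hash)
  {ABCEF}: card=62500; try (F,hash)→14270, (A,hash)→24270, (F,merge)→43670, (A,nl_idx)→170270, (A,merge)→197520, (F,nl)→260370 …(+1); best=14270 via (F,hash)
  {ABCDEF}: card=625000; try (D,hash)→77490, (A,hash)→149990, (D,nl_idx)→1014270, (D,merge)→1077190, (A,nl_idx)→1645990, (A,merge)→2273240 …(+2); best=77490 via (D,hash)

77490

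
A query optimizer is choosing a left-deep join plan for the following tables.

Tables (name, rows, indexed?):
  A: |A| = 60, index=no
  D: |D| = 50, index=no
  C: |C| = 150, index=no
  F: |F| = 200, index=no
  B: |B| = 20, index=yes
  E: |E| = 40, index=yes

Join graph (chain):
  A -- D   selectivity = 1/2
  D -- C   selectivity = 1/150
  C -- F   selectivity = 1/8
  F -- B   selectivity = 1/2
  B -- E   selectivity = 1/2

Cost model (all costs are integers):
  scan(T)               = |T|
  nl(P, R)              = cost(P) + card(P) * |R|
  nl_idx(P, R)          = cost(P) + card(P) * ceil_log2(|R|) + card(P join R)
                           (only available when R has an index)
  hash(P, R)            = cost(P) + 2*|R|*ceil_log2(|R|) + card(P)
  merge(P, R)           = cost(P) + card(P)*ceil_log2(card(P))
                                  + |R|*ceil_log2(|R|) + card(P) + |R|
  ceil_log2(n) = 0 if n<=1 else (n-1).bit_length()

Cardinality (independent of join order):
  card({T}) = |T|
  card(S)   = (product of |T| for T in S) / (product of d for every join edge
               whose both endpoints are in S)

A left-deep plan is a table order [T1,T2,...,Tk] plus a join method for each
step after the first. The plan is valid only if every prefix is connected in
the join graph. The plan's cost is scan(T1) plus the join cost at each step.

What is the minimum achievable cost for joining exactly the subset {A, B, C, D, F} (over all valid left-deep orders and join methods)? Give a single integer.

17720

Selinger DP over subsets of {A,B,C,D,F}:
  {A}: scan cost=60, card=60
  {D}: scan cost=50, card=50
  {C}: scan cost=150, card=150
  {F}: scan cost=200, card=200
  {B}: scan cost=20, card=20
  {AD}: card=1500; try (D,hash)→720, (A,hash)→820, (A,merge)→820, (D,merge)→830, (A,nl)→3050, (D,nl)→3060; best=720 via (D,hash)
  {CD}: card=50; try (D,hash)→900, (C,merge)→1750, (D,merge)→1850, (C,hash)→2500, (C,nl)→7550, (D,nl)→7650; best=900 via (D,hash)
  {CF}: card=3750; try (C,hash)→2800, (F,merge)→3300, (C,merge)→3350, (F,hash)→3500, (F,nl)→30150, (C,nl)→30200; best=2800 via (C,hash)
  {BF}: card=2000; try (B,hash)→600, (F,merge)→1940, (B,merge)→2120, (B,nl_idx)→3200, (F,hash)→3240, (F,nl)→4020 …(+1); best=600 via (B,hash)
  {ACD}: card=1500; try (A,hash)→1670, (A,merge)→1670, (A,nl)→3900, (C,hash)→4620, (C,merge)→20070, (C,nl)→225720; best=1670 via (A,hash)
  {CDF}: card=1250; try (F,merge)→3050, (F,hash)→4150, (D,hash)→7150, (F,nl)→10900, (D,merge)→51900, (D,nl)→190300; best=3050 via (F,merge)
  {BCF}: card=37500; try (C,hash)→5000, (B,hash)→6750, (C,merge)→25950, (B,merge)→51670, (B,nl_idx)→59050, (B,nl)→77800 …(+1); best=5000 via (C,hash)
  {ACDF}: card=37500; try (A,hash)→5020, (F,hash)→6370, (A,merge)→18470, (F,merge)→21470, (A,nl)→78050, (F,nl)→301670; best=5020 via (A,hash)
  {BCDF}: card=12500; try (B,hash)→4500, (B,merge)→18170, (B,nl_idx)→21800, (B,nl)→28050, (D,hash)→43100, (D,merge)→642850 …(+1); best=4500 via (B,hash)
  {ABCDF}: card=375000; try (A,hash)→17720, (B,hash)→42720, (A,merge)→192420, (B,nl_idx)→567520, (B,merge)→642640, (A,nl)→754500 …(+1); best=17720 via (A,hash)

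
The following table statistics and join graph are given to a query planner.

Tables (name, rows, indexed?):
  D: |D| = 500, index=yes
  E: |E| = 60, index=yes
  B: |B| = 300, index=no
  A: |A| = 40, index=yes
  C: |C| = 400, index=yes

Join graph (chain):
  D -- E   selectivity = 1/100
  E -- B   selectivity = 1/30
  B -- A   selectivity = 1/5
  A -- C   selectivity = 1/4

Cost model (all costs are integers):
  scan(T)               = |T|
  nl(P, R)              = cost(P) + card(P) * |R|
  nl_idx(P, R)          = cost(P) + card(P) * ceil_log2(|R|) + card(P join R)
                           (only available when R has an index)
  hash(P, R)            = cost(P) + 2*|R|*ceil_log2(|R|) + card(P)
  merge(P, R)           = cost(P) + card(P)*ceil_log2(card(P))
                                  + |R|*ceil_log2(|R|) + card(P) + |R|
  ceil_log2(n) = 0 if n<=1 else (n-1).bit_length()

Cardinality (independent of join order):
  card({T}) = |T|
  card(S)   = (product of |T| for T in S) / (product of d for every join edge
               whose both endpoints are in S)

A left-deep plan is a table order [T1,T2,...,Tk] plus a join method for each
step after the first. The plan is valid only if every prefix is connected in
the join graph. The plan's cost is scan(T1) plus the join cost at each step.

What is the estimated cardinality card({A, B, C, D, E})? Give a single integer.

2400000

Tables in S: A(40), B(300), C(400), D(500), E(60)
Edges inside S: D-E(d=100), E-B(d=30), B-A(d=5), A-C(d=4)
numerator = 40 * 300 * 400 * 500 * 60 = 144000000000
denominator = 100 * 30 * 5 * 4 = 60000
card(S) = 144000000000 / 60000 = 2400000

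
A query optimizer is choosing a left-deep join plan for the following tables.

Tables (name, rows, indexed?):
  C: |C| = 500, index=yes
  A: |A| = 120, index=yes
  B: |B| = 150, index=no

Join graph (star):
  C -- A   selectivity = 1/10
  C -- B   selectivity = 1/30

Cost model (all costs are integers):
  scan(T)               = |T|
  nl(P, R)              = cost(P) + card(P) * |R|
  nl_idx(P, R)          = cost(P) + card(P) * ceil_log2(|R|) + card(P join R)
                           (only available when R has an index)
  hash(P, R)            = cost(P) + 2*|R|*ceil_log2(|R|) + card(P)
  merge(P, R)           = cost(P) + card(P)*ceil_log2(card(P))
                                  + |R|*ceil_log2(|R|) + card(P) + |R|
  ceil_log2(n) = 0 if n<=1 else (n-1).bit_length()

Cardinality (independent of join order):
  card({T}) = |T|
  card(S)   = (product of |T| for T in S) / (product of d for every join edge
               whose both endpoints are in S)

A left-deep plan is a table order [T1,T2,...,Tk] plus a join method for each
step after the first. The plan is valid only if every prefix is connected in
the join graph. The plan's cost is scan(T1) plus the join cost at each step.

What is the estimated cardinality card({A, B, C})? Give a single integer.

Tables in S: A(120), B(150), C(500)
Edges inside S: C-A(d=10), C-B(d=30)
numerator = 120 * 150 * 500 = 9000000
denominator = 10 * 30 = 300
card(S) = 9000000 / 300 = 30000

30000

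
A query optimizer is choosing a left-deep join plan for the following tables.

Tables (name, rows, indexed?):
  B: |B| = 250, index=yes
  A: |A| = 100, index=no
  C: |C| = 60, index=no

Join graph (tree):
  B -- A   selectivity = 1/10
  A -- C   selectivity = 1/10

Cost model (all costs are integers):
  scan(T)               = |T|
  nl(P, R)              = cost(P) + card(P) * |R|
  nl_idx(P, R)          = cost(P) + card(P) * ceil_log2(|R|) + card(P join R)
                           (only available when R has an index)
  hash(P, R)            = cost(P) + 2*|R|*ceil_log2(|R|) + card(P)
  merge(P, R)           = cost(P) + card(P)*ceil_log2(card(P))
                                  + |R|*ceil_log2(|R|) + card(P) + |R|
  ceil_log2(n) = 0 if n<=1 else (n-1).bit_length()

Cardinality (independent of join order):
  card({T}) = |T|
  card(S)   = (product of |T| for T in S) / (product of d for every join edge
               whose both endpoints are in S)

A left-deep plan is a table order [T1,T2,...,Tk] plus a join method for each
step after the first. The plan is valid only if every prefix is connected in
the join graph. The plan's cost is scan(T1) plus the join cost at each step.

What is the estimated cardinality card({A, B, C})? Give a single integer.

15000

Tables in S: A(100), B(250), C(60)
Edges inside S: B-A(d=10), A-C(d=10)
numerator = 100 * 250 * 60 = 1500000
denominator = 10 * 10 = 100
card(S) = 1500000 / 100 = 15000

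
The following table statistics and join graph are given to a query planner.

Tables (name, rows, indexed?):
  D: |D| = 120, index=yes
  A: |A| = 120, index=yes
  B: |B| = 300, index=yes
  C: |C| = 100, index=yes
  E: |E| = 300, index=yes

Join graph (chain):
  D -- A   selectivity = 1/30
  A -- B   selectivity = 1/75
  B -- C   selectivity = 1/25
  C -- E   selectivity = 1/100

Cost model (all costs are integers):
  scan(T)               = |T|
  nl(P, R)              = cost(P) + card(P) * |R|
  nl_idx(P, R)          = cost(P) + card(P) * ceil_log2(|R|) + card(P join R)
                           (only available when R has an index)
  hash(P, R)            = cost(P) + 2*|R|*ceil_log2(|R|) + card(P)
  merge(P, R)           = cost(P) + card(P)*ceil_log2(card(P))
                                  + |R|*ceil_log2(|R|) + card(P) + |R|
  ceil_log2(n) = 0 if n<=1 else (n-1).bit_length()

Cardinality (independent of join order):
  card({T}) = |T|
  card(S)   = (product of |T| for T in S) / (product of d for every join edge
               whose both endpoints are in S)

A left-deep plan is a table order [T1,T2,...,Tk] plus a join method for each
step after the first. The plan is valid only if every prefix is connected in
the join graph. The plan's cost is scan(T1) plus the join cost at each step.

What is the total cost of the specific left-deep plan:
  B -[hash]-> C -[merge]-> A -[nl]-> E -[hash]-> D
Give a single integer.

step 1: scan B: cost=300, card=300
step 2: join C via hash
    card(P join C) = 300*100/(25) = 1200
    cost = 300 + 2*100*7 + 300 = 2000
step 3: join A via merge
    card(P join A) = 1200*120/(75) = 1920
    cost = 2000 + 1200*11 + 120*7 + 1200 + 120 = 17360
step 4: join E via nl
    card(P join E) = 1920*300/(100) = 5760
    cost = 17360 + 1920*300 = 593360
step 5: join D via hash
    card(P join D) = 5760*120/(30) = 23040
    cost = 593360 + 2*120*7 + 5760 = 600800

600800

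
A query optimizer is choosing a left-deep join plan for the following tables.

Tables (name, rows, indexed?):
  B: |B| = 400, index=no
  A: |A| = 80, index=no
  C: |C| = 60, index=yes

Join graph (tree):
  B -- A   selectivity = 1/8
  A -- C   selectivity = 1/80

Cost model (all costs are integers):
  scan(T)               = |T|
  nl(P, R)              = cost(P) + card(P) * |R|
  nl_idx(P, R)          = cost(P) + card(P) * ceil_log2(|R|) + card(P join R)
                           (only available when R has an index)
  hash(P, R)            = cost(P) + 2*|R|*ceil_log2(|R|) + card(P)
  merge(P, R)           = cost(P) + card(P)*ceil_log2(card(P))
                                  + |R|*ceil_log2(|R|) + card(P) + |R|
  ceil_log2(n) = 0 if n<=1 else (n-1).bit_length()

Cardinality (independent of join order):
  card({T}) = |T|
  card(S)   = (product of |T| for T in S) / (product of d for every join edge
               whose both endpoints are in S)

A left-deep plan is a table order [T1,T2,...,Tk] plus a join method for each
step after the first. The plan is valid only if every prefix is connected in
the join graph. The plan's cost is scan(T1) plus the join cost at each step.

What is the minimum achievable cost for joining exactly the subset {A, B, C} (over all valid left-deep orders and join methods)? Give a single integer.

5040

Selinger DP over subsets of {A,B,C}:
  {B}: scan cost=400, card=400
  {A}: scan cost=80, card=80
  {C}: scan cost=60, card=60
  {AB}: card=4000; try (A,hash)→1920, (B,merge)→4720, (A,merge)→5040, (B,hash)→7360, (B,nl)→32080, (A,nl)→32400; best=1920 via (A,hash)
  {AC}: card=60; try (C,nl_idx)→620, (C,hash)→880, (A,merge)→1120, (C,merge)→1140, (A,hash)→1240, (A,nl)→4860 …(+1); best=620 via (C,nl_idx)
  {ABC}: card=3000; try (B,merge)→5040, (C,hash)→6640, (B,hash)→7880, (B,nl)→24620, (C,nl_idx)→28920, (C,merge)→54340 …(+1); best=5040 via (B,merge)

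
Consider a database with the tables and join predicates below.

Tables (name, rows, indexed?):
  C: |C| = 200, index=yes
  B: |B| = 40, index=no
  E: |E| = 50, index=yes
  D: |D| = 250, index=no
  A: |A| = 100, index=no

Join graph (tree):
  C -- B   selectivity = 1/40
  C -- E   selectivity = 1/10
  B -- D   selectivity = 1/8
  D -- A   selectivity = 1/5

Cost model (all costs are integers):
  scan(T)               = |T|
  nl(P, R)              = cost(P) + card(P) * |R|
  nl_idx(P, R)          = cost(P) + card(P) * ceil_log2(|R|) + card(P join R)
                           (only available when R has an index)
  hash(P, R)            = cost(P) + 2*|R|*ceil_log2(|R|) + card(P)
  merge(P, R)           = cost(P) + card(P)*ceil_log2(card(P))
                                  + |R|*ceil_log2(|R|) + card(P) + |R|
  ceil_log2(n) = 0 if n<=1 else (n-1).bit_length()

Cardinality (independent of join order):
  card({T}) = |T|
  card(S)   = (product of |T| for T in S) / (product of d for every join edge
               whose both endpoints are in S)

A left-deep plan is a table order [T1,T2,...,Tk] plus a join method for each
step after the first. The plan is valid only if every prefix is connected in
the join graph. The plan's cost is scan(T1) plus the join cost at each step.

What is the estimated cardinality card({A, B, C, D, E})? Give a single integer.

Tables in S: A(100), B(40), C(200), D(250), E(50)
Edges inside S: C-B(d=40), C-E(d=10), B-D(d=8), D-A(d=5)
numerator = 100 * 40 * 200 * 250 * 50 = 10000000000
denominator = 40 * 10 * 8 * 5 = 16000
card(S) = 10000000000 / 16000 = 625000

625000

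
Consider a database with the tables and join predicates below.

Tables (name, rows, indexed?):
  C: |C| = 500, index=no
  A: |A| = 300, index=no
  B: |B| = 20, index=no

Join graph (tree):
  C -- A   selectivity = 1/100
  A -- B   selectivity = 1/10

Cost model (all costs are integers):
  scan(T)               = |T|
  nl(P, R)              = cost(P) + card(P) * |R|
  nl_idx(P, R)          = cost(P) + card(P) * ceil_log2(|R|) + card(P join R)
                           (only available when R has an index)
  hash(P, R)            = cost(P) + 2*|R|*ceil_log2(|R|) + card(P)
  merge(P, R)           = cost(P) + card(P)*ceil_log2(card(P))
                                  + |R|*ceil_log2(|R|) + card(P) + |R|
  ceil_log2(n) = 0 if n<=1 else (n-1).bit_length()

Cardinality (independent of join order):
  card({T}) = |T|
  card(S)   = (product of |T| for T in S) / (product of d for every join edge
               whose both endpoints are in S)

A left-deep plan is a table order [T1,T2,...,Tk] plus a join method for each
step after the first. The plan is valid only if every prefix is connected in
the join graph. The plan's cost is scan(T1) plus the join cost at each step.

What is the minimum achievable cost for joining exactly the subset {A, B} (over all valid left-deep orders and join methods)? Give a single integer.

Selinger DP over subsets of {A,B}:
  {A}: scan cost=300, card=300
  {B}: scan cost=20, card=20
  {AB}: card=600; try (B,hash)→800, (A,merge)→3140, (B,merge)→3420, (A,hash)→5440, (A,nl)→6020, (B,nl)→6300; best=800 via (B,hash)

800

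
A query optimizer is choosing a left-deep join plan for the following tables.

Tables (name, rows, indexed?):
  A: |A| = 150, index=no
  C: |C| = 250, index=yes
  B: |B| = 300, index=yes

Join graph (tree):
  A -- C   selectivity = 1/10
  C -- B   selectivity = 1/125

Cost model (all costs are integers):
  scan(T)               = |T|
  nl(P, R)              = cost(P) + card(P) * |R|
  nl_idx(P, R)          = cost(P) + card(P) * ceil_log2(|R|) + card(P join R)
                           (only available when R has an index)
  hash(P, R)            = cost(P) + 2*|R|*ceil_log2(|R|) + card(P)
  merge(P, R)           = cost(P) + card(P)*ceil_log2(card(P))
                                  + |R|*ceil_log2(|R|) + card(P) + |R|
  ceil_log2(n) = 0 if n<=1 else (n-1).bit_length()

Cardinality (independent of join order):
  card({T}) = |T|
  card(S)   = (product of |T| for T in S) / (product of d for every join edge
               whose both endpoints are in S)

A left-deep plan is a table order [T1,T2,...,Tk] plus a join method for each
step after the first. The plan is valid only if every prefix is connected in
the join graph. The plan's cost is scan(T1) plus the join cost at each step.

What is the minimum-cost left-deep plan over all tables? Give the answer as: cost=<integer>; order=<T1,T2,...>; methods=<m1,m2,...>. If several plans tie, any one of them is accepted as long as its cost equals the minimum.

cost=6100; order=C,B,A; methods=nl_idx,hash

Selinger DP (subsets sized 1..n):
  {A}: scan cost=150, card=150
  {C}: scan cost=250, card=250
  {B}: scan cost=300, card=300
  {AC}: card=3750; try (A,hash)→2900, (C,merge)→3750, (A,merge)→3850, (C,hash)→4300, (C,nl_idx)→5100, (C,nl)→37650 …(+1); best=2900 via (A,hash)
  {BC}: card=600; try (B,nl_idx)→3100, (C,nl_idx)→3300, (C,hash)→4600, (B,merge)→5500, (C,merge)→5550, (B,hash)→5900 …(+2); best=3100 via (B,nl_idx)
  {ABC}: card=9000; try (A,hash)→6100, (A,merge)→11050, (B,hash)→12050, (B,nl_idx)→45650, (B,merge)→54650, (A,nl)→93100 …(+1); best=6100 via (A,hash)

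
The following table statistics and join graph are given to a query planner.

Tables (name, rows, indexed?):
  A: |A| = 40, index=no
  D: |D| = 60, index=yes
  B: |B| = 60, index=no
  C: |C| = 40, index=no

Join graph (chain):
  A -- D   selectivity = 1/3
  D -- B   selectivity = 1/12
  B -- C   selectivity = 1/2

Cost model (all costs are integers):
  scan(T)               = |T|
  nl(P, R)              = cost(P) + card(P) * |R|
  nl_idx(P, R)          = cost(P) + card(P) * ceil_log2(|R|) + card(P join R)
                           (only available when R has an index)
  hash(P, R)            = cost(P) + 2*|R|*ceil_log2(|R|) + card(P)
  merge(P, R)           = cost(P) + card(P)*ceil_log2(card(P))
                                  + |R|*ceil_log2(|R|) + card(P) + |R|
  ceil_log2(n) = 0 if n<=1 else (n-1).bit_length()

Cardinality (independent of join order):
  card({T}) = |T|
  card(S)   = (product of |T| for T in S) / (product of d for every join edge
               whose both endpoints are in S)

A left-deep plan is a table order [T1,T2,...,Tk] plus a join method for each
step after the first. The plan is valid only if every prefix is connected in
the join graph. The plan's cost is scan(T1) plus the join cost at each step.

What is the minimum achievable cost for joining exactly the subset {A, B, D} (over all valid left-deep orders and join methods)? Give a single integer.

1500

Selinger DP over subsets of {A,B,D}:
  {A}: scan cost=40, card=40
  {D}: scan cost=60, card=60
  {B}: scan cost=60, card=60
  {AD}: card=800; try (A,hash)→600, (D,merge)→740, (A,merge)→760, (D,hash)→800, (D,nl_idx)→1080, (D,nl)→2440 …(+1); best=600 via (A,hash)
  {BD}: card=300; try (D,nl_idx)→720, (D,hash)→840, (B,hash)→840, (D,merge)→900, (B,merge)→900, (D,nl)→3660 …(+1); best=720 via (D,nl_idx)
  {ABD}: card=4000; try (A,hash)→1500, (B,hash)→2120, (A,merge)→4000, (B,merge)→9820, (A,nl)→12720, (B,nl)→48600; best=1500 via (A,hash)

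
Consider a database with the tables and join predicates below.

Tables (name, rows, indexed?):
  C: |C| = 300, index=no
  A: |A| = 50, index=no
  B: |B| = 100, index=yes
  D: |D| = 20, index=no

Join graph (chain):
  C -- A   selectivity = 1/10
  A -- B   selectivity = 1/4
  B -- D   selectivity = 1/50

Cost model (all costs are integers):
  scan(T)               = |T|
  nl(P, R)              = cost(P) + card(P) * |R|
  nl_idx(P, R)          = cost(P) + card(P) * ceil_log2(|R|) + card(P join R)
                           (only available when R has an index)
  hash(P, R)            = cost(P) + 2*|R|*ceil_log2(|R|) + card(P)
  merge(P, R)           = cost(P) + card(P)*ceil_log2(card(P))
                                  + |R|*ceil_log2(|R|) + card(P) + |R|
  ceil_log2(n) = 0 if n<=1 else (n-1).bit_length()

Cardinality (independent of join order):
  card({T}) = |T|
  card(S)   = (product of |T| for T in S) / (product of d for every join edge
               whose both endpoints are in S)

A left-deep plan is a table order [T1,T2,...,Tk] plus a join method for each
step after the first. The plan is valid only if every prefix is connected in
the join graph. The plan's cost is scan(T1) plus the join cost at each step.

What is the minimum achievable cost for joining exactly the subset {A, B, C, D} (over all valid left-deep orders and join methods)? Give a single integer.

Selinger DP over subsets of {A,B,C,D}:
  {C}: scan cost=300, card=300
  {A}: scan cost=50, card=50
  {B}: scan cost=100, card=100
  {D}: scan cost=20, card=20
  {AC}: card=1500; try (A,hash)→1200, (C,merge)→3400, (A,merge)→3650, (C,hash)→5500, (C,nl)→15050, (A,nl)→15300; best=1200 via (A,hash)
  {AB}: card=1250; try (A,hash)→800, (B,merge)→1200, (A,merge)→1250, (B,hash)→1500, (B,nl_idx)→1650, (B,nl)→5050 …(+1); best=800 via (A,hash)
  {BD}: card=40; try (B,nl_idx)→200, (D,hash)→400, (B,merge)→940, (D,merge)→1020, (B,hash)→1440, (B,nl)→2020 …(+1); best=200 via (B,nl_idx)
  {ABC}: card=37500; try (B,hash)→4100, (C,hash)→7450, (C,merge)→18800, (B,merge)→20000, (B,nl_idx)→49200, (B,nl)→151200 …(+1); best=4100 via (B,hash)
  {ABD}: card=500; try (A,merge)→830, (A,hash)→840, (A,nl)→2200, (D,hash)→2250, (D,merge)→15920, (D,nl)→25800; best=830 via (A,merge)
  {ABCD}: card=15000; try (C,hash)→6730, (C,merge)→8830, (D,hash)→41800, (C,nl)→150830, (D,merge)→641720, (D,nl)→754100; best=6730 via (C,hash)

6730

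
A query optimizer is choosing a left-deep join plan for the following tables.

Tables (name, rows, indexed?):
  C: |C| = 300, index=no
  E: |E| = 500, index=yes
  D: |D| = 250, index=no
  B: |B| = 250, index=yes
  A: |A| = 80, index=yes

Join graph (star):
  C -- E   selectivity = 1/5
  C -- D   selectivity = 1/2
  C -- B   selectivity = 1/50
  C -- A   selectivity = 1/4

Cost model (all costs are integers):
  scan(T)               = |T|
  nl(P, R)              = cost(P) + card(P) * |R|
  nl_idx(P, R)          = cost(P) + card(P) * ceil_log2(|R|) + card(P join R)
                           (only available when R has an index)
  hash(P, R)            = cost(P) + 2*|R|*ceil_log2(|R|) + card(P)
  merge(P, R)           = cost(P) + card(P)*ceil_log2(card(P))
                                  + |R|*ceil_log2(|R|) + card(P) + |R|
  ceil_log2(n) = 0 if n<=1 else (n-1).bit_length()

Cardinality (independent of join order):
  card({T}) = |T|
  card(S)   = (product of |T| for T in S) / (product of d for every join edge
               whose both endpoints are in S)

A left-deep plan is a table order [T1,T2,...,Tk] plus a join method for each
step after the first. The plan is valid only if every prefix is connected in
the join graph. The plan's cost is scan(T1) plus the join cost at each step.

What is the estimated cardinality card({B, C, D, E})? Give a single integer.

Tables in S: B(250), C(300), D(250), E(500)
Edges inside S: C-E(d=5), C-D(d=2), C-B(d=50)
numerator = 250 * 300 * 250 * 500 = 9375000000
denominator = 5 * 2 * 50 = 500
card(S) = 9375000000 / 500 = 18750000

18750000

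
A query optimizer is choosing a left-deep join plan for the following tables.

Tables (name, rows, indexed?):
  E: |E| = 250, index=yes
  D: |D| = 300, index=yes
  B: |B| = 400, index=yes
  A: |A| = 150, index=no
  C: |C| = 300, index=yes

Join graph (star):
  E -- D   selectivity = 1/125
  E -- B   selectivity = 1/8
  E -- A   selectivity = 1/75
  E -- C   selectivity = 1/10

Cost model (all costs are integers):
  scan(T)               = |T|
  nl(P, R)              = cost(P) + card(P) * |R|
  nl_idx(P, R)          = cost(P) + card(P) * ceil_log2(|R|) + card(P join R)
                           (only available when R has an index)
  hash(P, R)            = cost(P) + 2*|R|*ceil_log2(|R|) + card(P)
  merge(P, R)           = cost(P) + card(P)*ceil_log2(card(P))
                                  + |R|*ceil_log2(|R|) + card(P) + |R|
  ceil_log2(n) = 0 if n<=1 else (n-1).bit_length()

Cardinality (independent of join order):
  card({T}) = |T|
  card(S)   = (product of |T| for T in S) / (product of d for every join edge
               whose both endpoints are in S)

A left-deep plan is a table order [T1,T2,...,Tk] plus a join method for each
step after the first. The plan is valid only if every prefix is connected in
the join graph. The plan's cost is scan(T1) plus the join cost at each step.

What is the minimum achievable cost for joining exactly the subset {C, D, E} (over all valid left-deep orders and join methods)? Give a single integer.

Selinger DP over subsets of {C,D,E}:
  {E}: scan cost=250, card=250
  {D}: scan cost=300, card=300
  {C}: scan cost=300, card=300
  {DE}: card=600; try (D,nl_idx)→3100, (E,nl_idx)→3300, (E,hash)→4600, (D,merge)→5500, (E,merge)→5550, (D,hash)→5900 …(+2); best=3100 via (D,nl_idx)
  {CE}: card=7500; try (E,hash)→4600, (C,merge)→5500, (E,merge)→5550, (C,hash)→5900, (C,nl_idx)→10000, (E,nl_idx)→10200 …(+2); best=4600 via (E,hash)
  {CDE}: card=18000; try (C,hash)→9100, (C,merge)→12700, (D,hash)→17500, (C,nl_idx)→26500, (D,nl_idx)→90100, (D,merge)→112600 …(+2); best=9100 via (C,hash)

9100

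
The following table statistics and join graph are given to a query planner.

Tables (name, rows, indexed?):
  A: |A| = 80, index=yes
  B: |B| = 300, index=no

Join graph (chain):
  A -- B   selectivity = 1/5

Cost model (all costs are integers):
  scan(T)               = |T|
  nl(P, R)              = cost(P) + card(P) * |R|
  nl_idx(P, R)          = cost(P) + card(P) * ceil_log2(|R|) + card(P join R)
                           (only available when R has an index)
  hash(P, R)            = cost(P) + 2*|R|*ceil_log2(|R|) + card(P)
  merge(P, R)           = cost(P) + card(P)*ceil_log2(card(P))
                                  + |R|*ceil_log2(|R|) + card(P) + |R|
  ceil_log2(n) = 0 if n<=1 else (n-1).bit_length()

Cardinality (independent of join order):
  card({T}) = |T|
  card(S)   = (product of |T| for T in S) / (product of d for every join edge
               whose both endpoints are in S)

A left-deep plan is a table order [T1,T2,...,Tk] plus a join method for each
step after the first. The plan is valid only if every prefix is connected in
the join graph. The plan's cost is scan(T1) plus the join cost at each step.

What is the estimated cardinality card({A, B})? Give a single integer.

Tables in S: A(80), B(300)
Edges inside S: A-B(d=5)
numerator = 80 * 300 = 24000
denominator = 5 = 5
card(S) = 24000 / 5 = 4800

4800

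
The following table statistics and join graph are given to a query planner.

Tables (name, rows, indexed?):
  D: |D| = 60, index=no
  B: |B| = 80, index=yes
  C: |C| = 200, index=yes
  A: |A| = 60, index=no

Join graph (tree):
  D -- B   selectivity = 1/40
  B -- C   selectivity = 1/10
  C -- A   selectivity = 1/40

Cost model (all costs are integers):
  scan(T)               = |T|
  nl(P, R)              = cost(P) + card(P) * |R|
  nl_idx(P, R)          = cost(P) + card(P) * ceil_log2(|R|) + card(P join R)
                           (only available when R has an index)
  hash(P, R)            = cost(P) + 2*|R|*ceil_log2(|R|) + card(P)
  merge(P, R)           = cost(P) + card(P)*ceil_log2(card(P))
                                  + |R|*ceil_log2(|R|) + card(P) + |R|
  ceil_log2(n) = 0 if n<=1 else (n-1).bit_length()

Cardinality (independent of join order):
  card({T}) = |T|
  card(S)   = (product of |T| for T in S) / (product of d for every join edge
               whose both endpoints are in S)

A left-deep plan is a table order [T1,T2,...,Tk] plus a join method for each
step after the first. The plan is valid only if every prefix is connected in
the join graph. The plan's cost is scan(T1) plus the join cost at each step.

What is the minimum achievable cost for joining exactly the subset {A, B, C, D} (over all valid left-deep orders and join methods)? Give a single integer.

5380

Selinger DP over subsets of {A,B,C,D}:
  {D}: scan cost=60, card=60
  {B}: scan cost=80, card=80
  {C}: scan cost=200, card=200
  {A}: scan cost=60, card=60
  {BD}: card=120; try (B,nl_idx)→600, (D,hash)→880, (B,merge)→1120, (D,merge)→1140, (B,hash)→1240, (B,nl)→4860 …(+1); best=600 via (B,nl_idx)
  {BC}: card=1600; try (B,hash)→1520, (C,nl_idx)→2320, (C,merge)→2520, (B,merge)→2640, (B,nl_idx)→3200, (C,hash)→3360 …(+2); best=1520 via (B,hash)
  {AC}: card=300; try (C,nl_idx)→840, (A,hash)→1120, (C,merge)→2280, (A,merge)→2420, (C,hash)→3320, (C,nl)→12060 …(+1); best=840 via (C,nl_idx)
  {BCD}: card=2400; try (C,merge)→3360, (D,hash)→3840, (C,hash)→3920, (C,nl_idx)→3960, (D,merge)→21140, (C,nl)→24600 …(+1); best=3360 via (C,merge)
  {ABC}: card=2400; try (B,hash)→2260, (A,hash)→3840, (B,merge)→4480, (B,nl_idx)→5340, (A,merge)→21140, (B,nl)→24840 …(+1); best=2260 via (B,hash)
  {ABCD}: card=3600; try (D,hash)→5380, (A,hash)→6480, (D,merge)→33880, (A,merge)→34980, (D,nl)→146260, (A,nl)→147360; best=5380 via (D,hash)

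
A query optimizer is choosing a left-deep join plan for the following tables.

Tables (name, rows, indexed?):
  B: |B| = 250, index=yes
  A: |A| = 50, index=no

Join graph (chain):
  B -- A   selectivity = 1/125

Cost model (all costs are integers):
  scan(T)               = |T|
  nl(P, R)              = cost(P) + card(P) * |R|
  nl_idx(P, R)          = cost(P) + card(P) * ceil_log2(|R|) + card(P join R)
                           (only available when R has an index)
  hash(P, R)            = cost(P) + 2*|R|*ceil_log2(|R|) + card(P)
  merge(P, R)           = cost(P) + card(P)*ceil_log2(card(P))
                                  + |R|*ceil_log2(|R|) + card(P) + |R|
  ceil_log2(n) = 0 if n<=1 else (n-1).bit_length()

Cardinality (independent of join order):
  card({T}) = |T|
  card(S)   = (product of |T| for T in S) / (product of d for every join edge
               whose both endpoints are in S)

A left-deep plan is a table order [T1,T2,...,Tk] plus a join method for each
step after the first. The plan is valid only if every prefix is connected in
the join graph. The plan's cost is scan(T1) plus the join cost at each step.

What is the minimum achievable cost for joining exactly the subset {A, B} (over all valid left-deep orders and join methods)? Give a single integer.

550

Selinger DP over subsets of {A,B}:
  {B}: scan cost=250, card=250
  {A}: scan cost=50, card=50
  {AB}: card=100; try (B,nl_idx)→550, (A,hash)→1100, (B,merge)→2650, (A,merge)→2850, (B,hash)→4100, (B,nl)→12550 …(+1); best=550 via (B,nl_idx)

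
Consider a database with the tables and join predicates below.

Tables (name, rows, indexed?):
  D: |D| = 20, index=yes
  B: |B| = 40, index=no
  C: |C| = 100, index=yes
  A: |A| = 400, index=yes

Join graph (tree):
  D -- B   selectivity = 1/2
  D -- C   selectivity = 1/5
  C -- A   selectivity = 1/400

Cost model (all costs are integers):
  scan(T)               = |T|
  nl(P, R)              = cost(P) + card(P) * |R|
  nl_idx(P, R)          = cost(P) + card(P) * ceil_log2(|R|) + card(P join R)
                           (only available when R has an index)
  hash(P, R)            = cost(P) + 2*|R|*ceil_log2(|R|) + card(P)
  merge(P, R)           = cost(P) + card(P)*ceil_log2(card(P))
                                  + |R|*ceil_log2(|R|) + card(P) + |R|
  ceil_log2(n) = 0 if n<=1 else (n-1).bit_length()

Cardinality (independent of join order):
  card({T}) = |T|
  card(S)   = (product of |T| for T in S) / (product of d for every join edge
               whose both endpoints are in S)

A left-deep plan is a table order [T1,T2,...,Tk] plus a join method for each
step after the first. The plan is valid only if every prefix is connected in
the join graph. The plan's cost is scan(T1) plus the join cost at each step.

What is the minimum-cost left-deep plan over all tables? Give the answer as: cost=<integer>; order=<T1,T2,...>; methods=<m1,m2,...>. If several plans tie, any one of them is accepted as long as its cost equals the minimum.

Selinger DP (subsets sized 1..n):
  {D}: scan cost=20, card=20
  {B}: scan cost=40, card=40
  {C}: scan cost=100, card=100
  {A}: scan cost=400, card=400
  {BD}: card=400; try (D,hash)→280, (B,merge)→420, (D,merge)→440, (B,hash)→520, (D,nl_idx)→640, (B,nl)→820 …(+1); best=280 via (D,hash)
  {CD}: card=400; try (D,hash)→400, (C,nl_idx)→560, (C,merge)→940, (D,nl_idx)→1000, (D,merge)→1020, (C,hash)→1440 …(+2); best=400 via (D,hash)
  {AC}: card=100; try (A,nl_idx)→1100, (C,hash)→2200, (C,nl_idx)→3300, (A,merge)→4900, (C,merge)→5200, (A,hash)→7400 …(+2); best=1100 via (A,nl_idx)
  {BCD}: card=8000; try (B,hash)→1280, (C,hash)→2080, (B,merge)→4680, (C,merge)→5080, (C,nl_idx)→11080, (B,nl)→16400 …(+1); best=1280 via (B,hash)
  {ACD}: card=400; try (D,hash)→1400, (D,nl_idx)→2000, (D,merge)→2020, (D,nl)→3100, (A,nl_idx)→4400, (A,hash)→8000 …(+2); best=1400 via (D,hash)
  {ABCD}: card=8000; try (B,hash)→2280, (B,merge)→5680, (A,hash)→16480, (B,nl)→17400, (A,nl_idx)→81280, (A,merge)→117280 …(+1); best=2280 via (B,hash)

cost=2280; order=C,A,D,B; methods=nl_idx,hash,hash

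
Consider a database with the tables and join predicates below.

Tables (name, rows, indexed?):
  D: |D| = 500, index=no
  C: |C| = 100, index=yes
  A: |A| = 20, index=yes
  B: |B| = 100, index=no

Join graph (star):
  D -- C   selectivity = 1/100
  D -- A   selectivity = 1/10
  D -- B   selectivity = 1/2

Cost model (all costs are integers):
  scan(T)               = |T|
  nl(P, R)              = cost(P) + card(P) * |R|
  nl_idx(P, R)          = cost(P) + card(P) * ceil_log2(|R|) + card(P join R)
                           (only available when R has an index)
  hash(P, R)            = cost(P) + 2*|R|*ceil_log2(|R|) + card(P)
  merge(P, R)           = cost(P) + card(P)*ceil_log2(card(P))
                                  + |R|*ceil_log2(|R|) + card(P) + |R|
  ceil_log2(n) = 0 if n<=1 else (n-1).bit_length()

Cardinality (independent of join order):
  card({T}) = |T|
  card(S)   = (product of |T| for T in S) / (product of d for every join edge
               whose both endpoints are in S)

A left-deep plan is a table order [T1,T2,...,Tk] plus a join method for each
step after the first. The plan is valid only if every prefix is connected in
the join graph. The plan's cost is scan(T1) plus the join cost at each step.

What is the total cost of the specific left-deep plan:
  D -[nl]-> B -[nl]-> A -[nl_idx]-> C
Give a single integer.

950500

step 1: scan D: cost=500, card=500
step 2: join B via nl
    card(P join B) = 500*100/(2) = 25000
    cost = 500 + 500*100 = 50500
step 3: join A via nl
    card(P join A) = 25000*20/(10) = 50000
    cost = 50500 + 25000*20 = 550500
step 4: join C via nl_idx
    card(P join C) = 50000*100/(100) = 50000
    cost = 550500 + 50000*7 + 50000 = 950500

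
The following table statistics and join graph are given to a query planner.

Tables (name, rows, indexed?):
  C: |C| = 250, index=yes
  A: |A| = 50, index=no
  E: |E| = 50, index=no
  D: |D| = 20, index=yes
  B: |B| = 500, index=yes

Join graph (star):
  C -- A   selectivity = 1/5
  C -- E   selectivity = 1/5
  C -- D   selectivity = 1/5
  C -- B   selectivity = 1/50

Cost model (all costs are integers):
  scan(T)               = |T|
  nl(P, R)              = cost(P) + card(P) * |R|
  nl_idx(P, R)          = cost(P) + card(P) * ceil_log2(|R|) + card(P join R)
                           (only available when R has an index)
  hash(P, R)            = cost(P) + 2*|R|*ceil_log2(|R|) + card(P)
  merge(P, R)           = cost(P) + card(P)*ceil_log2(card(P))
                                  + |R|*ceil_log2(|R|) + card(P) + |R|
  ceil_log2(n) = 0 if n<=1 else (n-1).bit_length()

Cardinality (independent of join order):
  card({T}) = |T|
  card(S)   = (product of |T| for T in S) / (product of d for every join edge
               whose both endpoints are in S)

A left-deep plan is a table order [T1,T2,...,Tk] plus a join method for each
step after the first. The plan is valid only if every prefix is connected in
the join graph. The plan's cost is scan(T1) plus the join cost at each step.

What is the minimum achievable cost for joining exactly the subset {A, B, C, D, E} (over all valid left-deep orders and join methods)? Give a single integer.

Selinger DP over subsets of {A,B,C,D,E}:
  {C}: scan cost=250, card=250
  {A}: scan cost=50, card=50
  {E}: scan cost=50, card=50
  {D}: scan cost=20, card=20
  {B}: scan cost=500, card=500
  {AC}: card=2500; try (A,hash)→1100, (C,merge)→2650, (A,merge)→2850, (C,nl_idx)→2950, (C,hash)→4100, (C,nl)→12550 …(+1); best=1100 via (A,hash)
  {CE}: card=2500; try (E,hash)→1100, (C,merge)→2650, (E,merge)→2850, (C,nl_idx)→2950, (C,hash)→4100, (C,nl)→12550 …(+1); best=1100 via (E,hash)
  {CD}: card=1000; try (D,hash)→700, (C,nl_idx)→1180, (C,merge)→2390, (D,nl_idx)→2500, (D,merge)→2620, (C,hash)→4040 …(+2); best=700 via (D,hash)
  {BC}: card=2500; try (C,hash)→5000, (B,nl_idx)→5000, (C,nl_idx)→7000, (B,merge)→7500, (C,merge)→7750, (B,hash)→9500 …(+2); best=5000 via (C,hash)
  {ACE}: card=25000; try (E,hash)→4200, (A,hash)→4200, (E,merge)→33950, (A,merge)→33950, (E,nl)→126100, (A,nl)→126100; best=4200 via (E,hash)
  {ACD}: card=10000; try (A,hash)→2300, (D,hash)→3800, (A,merge)→12050, (D,nl_idx)→23600, (D,merge)→33720, (A,nl)→50700 …(+1); best=2300 via (A,hash)
  {ABC}: card=25000; try (A,hash)→8100, (B,hash)→12600, (A,merge)→37850, (B,merge)→38600, (B,nl_idx)→48600, (A,nl)→130000 …(+1); best=8100 via (A,hash)
  {CDE}: card=10000; try (E,hash)→2300, (D,hash)→3800, (E,merge)→12050, (D,nl_idx)→23600, (D,merge)→33720, (E,nl)→50700 …(+1); best=2300 via (E,hash)
  {BCE}: card=25000; try (E,hash)→8100, (B,hash)→12600, (E,merge)→37850, (B,merge)→38600, (B,nl_idx)→48600, (E,nl)→130000 …(+1); best=8100 via (E,hash)
  {BCD}: card=10000; try (D,hash)→7700, (B,hash)→10700, (B,merge)→16700, (B,nl_idx)→19700, (D,nl_idx)→27500, (D,merge)→37620 …(+2); best=7700 via (D,hash)
  {ACDE}: card=100000; try (E,hash)→12900, (A,hash)→12900, (D,hash)→29400, (E,merge)→152650, (A,merge)→152650, (D,nl_idx)→229200 …(+4); best=12900 via (E,hash)
  {ABCE}: card=250000; try (E,hash)→33700, (A,hash)→33700, (B,hash)→38200, (E,merge)→408450, (A,merge)→408450, (B,merge)→409200 …(+4); best=33700 via (E,hash)
  {ABCD}: card=100000; try (A,hash)→18300, (B,hash)→21300, (D,hash)→33300, (B,merge)→157300, (A,merge)→158050, (B,nl_idx)→192300 …(+5); best=18300 via (A,hash)
  {BCDE}: card=100000; try (E,hash)→18300, (B,hash)→21300, (D,hash)→33300, (B,merge)→157300, (E,merge)→158050, (B,nl_idx)→192300 …(+5); best=18300 via (E,hash)
  {ABCDE}: card=1000000; try (E,hash)→118900, (A,hash)→118900, (B,hash)→121900, (D,hash)→283900, (B,merge)→1817900, (E,merge)→1818650 …(+8); best=118900 via (E,hash)

118900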